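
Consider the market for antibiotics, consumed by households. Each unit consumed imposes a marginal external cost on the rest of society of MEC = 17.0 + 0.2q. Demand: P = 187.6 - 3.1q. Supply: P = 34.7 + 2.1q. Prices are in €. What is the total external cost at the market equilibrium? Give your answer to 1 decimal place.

Market equilibrium (private): 34.7 + 2.1q = 187.6 - 3.1q → q_m = 29.4038.
Total external cost = ∫₀^{q_m} (17.0 + 0.2q) dq = 17.0×29.4038 + ½×0.2×29.4038² = 586.3229.

€586.3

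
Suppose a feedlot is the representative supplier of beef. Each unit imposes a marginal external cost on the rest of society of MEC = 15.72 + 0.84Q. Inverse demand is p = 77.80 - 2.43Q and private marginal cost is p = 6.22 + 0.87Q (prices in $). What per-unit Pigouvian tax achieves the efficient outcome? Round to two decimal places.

tax = $27.05 per unit

Social marginal cost = private MC + MEC = 21.94 + 1.71Q.
Set SMC = demand: 21.94 + 1.71Q = 77.80 - 2.43Q → Q* = 13.4928.
The Pigouvian tax equals MEC at Q*: 15.72 + 0.84×13.4928 = 27.0540.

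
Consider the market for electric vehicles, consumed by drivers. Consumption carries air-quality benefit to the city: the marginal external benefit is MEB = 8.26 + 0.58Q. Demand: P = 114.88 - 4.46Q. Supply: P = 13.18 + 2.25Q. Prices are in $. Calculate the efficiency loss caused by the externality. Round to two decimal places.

Market equilibrium (private): 13.18 + 2.25Q = 114.88 - 4.46Q → Q_m = 15.1565.
Social marginal benefit = demand + MEB = 123.14 - 3.88Q.
Set SMB = MC: 123.14 - 3.88Q = 13.18 + 2.25Q → Q* = 17.9380.
The loss is the area between SMB and MC from Q* to Q_m; with linear curves that's a triangle of height MEB(Q_m).
DWL = ½ × 2.7815 × 17.0508 = 23.7134.

DWL = $23.71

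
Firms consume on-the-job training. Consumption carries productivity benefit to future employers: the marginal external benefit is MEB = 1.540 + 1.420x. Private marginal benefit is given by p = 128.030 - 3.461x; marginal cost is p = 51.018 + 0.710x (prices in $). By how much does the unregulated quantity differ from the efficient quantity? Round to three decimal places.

10.090 units

Market equilibrium (private): 51.018 + 0.710x = 128.030 - 3.461x → x_m = 18.4637.
Social marginal benefit = demand + MEB = 129.570 - 2.041x.
Set SMB = MC: 129.570 - 2.041x = 51.018 + 0.710x → x* = 28.5540.
Gap = |18.4637 − 28.5540| = 10.0903.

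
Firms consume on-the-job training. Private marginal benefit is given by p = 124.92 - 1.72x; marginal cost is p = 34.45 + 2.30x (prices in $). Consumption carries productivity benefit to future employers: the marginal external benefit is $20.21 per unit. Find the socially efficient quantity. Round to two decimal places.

Social marginal benefit = demand + MEB = 145.13 - 1.72x.
Set SMB = MC: 145.13 - 1.72x = 34.45 + 2.30x → x* = 27.5323.

x* = 27.53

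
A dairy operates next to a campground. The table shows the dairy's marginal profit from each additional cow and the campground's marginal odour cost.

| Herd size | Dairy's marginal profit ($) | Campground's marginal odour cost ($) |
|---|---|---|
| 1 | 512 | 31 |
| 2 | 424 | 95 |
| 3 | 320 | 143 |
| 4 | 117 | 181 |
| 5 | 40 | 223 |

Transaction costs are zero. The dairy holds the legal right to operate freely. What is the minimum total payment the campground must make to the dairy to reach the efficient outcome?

Left alone the dairy would choose level 5 (marginal profit stays positive).
Efficient level: k* = 3 (marginal profit ≥ marginal odour cost through 3).
The campground must at least cover the dairy's forgone profit from cutting 5→3: 117 + 40 = 157.

$157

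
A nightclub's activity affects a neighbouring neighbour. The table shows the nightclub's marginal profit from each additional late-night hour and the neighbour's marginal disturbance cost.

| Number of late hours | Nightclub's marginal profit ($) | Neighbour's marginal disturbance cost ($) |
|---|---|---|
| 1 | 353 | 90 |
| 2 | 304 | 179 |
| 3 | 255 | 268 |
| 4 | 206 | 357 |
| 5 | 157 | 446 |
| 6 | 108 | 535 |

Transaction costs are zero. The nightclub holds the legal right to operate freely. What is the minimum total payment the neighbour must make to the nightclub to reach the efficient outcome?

Left alone the nightclub would choose level 6 (marginal profit stays positive).
Efficient level: k* = 2 (marginal profit ≥ marginal disturbance cost through 2).
The neighbour must at least cover the nightclub's forgone profit from cutting 6→2: 255 + 206 + 157 + 108 = 726.

$726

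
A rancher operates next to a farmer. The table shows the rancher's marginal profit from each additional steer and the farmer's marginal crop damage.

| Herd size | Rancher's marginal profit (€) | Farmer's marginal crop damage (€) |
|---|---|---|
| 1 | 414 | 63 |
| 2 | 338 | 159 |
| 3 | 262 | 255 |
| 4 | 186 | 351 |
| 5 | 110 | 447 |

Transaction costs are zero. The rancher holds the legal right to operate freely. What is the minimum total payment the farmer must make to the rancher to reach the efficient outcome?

€296

Left alone the rancher would choose level 5 (marginal profit stays positive).
Efficient level: k* = 3 (marginal profit ≥ marginal crop damage through 3).
The farmer must at least cover the rancher's forgone profit from cutting 5→3: 186 + 110 = 296.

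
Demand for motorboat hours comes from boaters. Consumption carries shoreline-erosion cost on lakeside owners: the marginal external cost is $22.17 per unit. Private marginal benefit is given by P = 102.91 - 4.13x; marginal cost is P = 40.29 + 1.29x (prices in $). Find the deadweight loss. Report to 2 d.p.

Market equilibrium (private): 40.29 + 1.29x = 102.91 - 4.13x → x_m = 11.5535.
Social marginal benefit = demand − MEC = 80.74 - 4.13x.
Set SMB = MC: 80.74 - 4.13x = 40.29 + 1.29x → x* = 7.4631.
The loss is the area between SMB and MC from x* to x_m; with linear curves that's a triangle of height MEC(x_m).
DWL = ½ × 4.0904 × 22.1700 = 45.3421.

DWL = $45.34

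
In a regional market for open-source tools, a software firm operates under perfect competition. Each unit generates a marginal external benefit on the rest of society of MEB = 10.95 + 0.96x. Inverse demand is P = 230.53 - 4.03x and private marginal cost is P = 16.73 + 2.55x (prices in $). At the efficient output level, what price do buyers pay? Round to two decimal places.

P = $69.37

Social marginal cost = private MC − MEB = 5.78 + 1.59x.
Set SMC = demand: 5.78 + 1.59x = 230.53 - 4.03x → x* = 39.9911.
Consumer price on the demand curve at x*: 230.53 − 4.03×39.9911 = 69.3659.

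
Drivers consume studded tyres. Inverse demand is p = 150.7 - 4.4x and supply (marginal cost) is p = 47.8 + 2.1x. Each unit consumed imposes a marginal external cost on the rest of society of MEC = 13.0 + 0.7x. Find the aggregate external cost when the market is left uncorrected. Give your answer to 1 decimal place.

293.5

Market equilibrium (private): 47.8 + 2.1x = 150.7 - 4.4x → x_m = 15.8308.
Total external cost = ∫₀^{x_m} (13.0 + 0.7x) dx = 13.0×15.8308 + ½×0.7×15.8308² = 293.5154.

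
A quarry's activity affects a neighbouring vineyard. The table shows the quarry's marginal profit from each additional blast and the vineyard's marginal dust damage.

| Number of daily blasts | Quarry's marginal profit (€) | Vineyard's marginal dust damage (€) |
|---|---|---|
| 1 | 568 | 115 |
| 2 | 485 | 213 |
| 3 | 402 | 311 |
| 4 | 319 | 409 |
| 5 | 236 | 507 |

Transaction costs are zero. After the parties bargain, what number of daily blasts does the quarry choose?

Bargaining reaches the level where marginal profit last exceeds marginal dust damage.
That holds through level 3 (402 ≥ 311) but not at 4 (319 < 409).

3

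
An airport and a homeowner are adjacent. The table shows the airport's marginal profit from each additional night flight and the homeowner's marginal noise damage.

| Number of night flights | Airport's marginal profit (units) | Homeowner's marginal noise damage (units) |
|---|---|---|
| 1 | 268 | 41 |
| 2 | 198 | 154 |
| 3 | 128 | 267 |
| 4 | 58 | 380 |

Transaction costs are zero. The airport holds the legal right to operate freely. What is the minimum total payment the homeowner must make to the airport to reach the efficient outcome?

Left alone the airport would choose level 4 (marginal profit stays positive).
Efficient level: k* = 2 (marginal profit ≥ marginal noise damage through 2).
The homeowner must at least cover the airport's forgone profit from cutting 4→2: 128 + 58 = 186.

186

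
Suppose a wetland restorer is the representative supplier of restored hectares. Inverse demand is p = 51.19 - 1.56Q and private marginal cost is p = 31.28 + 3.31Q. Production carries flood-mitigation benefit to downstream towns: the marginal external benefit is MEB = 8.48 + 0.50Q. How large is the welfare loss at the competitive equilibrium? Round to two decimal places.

Market equilibrium (private): 31.28 + 3.31Q = 51.19 - 1.56Q → Q_m = 4.0883.
Social marginal cost = private MC − MEB = 22.80 + 2.81Q.
Set SMC = demand: 22.80 + 2.81Q = 51.19 - 1.56Q → Q* = 6.4966.
The loss is the area between SMC and demand from Q* to Q_m; with linear curves that's a triangle of height MEB(Q_m).
DWL = ½ × 2.4083 × 10.5241 = 12.6726.

DWL = 12.67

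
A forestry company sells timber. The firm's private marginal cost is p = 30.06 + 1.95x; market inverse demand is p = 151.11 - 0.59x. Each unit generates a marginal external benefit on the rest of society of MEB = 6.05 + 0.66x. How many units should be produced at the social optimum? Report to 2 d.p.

x* = 67.61

Social marginal cost = private MC − MEB = 24.01 + 1.29x.
Set SMC = demand: 24.01 + 1.29x = 151.11 - 0.59x → x* = 67.6064.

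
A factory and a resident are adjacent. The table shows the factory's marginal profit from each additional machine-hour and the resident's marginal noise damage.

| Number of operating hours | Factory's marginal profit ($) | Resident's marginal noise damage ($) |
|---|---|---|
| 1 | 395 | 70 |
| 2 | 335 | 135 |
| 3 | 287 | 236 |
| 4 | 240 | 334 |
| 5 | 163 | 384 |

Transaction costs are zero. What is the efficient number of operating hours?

3

Bargaining reaches the level where marginal profit last exceeds marginal noise damage.
That holds through level 3 (287 ≥ 236) but not at 4 (240 < 334).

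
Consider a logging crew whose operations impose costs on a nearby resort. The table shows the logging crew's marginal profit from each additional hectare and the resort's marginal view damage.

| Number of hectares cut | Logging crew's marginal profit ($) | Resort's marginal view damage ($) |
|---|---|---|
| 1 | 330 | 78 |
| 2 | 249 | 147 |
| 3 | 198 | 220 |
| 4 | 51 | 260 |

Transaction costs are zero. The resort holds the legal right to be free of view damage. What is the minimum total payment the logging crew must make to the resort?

$225

Efficient level: marginal profit ≥ marginal view damage through level 2, so k* = 2.
With the resort holding the right, the logging crew must at least compensate total damage at k*: 78 + 147 = 225.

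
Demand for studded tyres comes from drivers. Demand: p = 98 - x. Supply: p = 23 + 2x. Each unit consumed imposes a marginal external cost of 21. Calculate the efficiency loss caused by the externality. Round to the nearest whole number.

DWL = 74

Market equilibrium (private): 23 + 2x = 98 - x → x_m = 25.0000.
Social marginal benefit = demand − MEC = 77 - x.
Set SMB = MC: 77 - x = 23 + 2x → x* = 18.0000.
The welfare-loss triangle has base |x_m − x*| and height MEC(x_m) (the vertical gap between SMB and MC is zero at x* and MEC at x_m).
DWL = ½ × 7.0000 × 21.0000 = 73.5000.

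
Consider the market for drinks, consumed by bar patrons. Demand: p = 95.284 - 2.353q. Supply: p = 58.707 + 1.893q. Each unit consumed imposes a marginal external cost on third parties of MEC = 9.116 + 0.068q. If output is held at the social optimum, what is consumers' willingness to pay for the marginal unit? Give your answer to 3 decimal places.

P = 80.306

Social marginal benefit = demand − MEC = 86.168 - 2.421q.
Set SMB = MC: 86.168 - 2.421q = 58.707 + 1.893q → q* = 6.3656.
Consumer price on the demand curve at q*: 95.284 − 2.353×6.3656 = 80.3057.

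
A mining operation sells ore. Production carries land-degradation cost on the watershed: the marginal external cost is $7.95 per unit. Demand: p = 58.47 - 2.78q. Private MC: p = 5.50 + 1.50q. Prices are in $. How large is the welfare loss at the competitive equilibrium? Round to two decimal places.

DWL = $7.38

Market equilibrium (private): 5.50 + 1.50q = 58.47 - 2.78q → q_m = 12.3762.
Social marginal cost = private MC + MEC = 13.45 + 1.50q.
Set SMC = demand: 13.45 + 1.50q = 58.47 - 2.78q → q* = 10.5187.
Height of the DWL triangle at q_m is SMC(q_m) − demand(q_m) = MEC(q_m) = 7.9500.
DWL = ½ × 1.8575 × 7.9500 = 7.3836.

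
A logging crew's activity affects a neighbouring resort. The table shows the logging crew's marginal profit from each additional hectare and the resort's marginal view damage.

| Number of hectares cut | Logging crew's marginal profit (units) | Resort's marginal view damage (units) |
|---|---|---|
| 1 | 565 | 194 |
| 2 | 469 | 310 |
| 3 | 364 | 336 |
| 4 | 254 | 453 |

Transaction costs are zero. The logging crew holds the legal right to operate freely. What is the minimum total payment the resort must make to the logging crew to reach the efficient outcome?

254

Left alone the logging crew would choose level 4 (marginal profit stays positive).
Efficient level: k* = 3 (marginal profit ≥ marginal view damage through 3).
The resort must at least cover the logging crew's forgone profit from cutting 4→3: 254 = 254.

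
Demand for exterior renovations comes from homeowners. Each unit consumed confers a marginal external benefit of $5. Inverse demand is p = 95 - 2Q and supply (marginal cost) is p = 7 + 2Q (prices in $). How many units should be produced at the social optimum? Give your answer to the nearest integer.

Social marginal benefit = demand + MEB = 100 - 2Q.
Set SMB = MC: 100 - 2Q = 7 + 2Q → Q* = 23.2500.

Q* = 23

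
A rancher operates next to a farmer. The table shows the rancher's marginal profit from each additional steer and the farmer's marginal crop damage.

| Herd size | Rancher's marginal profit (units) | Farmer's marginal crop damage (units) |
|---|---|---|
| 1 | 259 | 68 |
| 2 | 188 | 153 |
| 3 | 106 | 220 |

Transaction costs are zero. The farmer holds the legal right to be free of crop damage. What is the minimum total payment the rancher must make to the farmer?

Efficient level: marginal profit ≥ marginal crop damage through level 2, so k* = 2.
With the farmer holding the right, the rancher must at least compensate total damage at k*: 68 + 153 = 221.

221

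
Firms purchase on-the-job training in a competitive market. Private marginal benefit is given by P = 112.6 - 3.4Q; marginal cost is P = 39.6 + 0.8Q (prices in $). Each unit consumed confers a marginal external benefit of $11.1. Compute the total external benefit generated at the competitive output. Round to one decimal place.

$192.9

Market equilibrium (private): 39.6 + 0.8Q = 112.6 - 3.4Q → Q_m = 17.3810.
Total external benefit = MEB × Q_m = 11.1 × 17.3810 = 192.9291.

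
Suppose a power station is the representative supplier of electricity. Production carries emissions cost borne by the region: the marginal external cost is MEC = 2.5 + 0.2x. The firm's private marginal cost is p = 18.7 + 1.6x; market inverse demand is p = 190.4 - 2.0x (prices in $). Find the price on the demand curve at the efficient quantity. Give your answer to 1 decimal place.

P = $101.3

Social marginal cost = private MC + MEC = 21.2 + 1.8x.
Set SMC = demand: 21.2 + 1.8x = 190.4 - 2.0x → x* = 44.5263.
Consumer price on the demand curve at x*: 190.4 − 2.0×44.5263 = 101.3474.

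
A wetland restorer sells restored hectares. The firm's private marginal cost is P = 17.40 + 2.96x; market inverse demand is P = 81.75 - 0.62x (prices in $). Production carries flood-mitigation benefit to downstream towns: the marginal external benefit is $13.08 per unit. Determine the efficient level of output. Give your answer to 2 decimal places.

Social marginal cost = private MC − MEB = 4.32 + 2.96x.
Set SMC = demand: 4.32 + 2.96x = 81.75 - 0.62x → x* = 21.6285.

x* = 21.63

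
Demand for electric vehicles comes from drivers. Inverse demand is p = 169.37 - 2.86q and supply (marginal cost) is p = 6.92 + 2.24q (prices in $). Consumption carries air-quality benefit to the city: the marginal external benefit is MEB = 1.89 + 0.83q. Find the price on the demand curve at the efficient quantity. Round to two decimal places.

Social marginal benefit = demand + MEB = 171.26 - 2.03q.
Set SMB = MC: 171.26 - 2.03q = 6.92 + 2.24q → q* = 38.4871.
Consumer price on the demand curve at q*: 169.37 − 2.86×38.4871 = 59.2969.

P = $59.30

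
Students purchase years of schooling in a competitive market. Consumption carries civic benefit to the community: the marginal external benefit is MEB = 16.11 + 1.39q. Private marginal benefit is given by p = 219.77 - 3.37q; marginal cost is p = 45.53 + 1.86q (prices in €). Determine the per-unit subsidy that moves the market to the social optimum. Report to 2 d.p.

subsidy = €85.01 per unit

Social marginal benefit = demand + MEB = 235.88 - 1.98q.
Set SMB = MC: 235.88 - 1.98q = 45.53 + 1.86q → q* = 49.5703.
The Pigouvian subsidy equals MEB at q*: 16.11 + 1.39×49.5703 = 85.0127.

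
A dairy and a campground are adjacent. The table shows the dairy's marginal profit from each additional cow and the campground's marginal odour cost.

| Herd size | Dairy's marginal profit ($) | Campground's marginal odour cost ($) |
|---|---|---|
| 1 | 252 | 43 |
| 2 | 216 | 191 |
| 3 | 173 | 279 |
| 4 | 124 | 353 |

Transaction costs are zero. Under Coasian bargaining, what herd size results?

Bargaining reaches the level where marginal profit last exceeds marginal odour cost.
That holds through level 2 (216 ≥ 191) but not at 3 (173 < 279).

2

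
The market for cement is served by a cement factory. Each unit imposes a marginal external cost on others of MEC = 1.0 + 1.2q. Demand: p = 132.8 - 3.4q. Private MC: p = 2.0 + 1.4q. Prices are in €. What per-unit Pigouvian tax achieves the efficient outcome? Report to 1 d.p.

Social marginal cost = private MC + MEC = 3.0 + 2.6q.
Set SMC = demand: 3.0 + 2.6q = 132.8 - 3.4q → q* = 21.6333.
The Pigouvian tax equals MEC at q*: 1.0 + 1.2×21.6333 = 26.9600.

tax = €27.0 per unit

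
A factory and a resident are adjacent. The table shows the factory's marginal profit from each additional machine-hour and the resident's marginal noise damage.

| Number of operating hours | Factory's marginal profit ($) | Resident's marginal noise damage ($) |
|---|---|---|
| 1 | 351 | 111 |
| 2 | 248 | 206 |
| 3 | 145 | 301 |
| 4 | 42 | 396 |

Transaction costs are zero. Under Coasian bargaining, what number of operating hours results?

Bargaining reaches the level where marginal profit last exceeds marginal noise damage.
That holds through level 2 (248 ≥ 206) but not at 3 (145 < 301).

2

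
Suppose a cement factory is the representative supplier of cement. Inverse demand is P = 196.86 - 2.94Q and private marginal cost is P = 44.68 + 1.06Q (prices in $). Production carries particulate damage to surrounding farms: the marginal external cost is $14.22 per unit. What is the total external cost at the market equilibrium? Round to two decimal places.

$541.00

Market equilibrium (private): 44.68 + 1.06Q = 196.86 - 2.94Q → Q_m = 38.0450.
Total external cost = MEC × Q_m = 14.22 × 38.0450 = 540.9999.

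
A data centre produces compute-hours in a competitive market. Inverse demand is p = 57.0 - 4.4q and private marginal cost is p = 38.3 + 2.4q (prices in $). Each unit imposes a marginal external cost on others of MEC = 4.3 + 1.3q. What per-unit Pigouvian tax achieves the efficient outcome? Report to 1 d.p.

tax = $6.6 per unit

Social marginal cost = private MC + MEC = 42.6 + 3.7q.
Set SMC = demand: 42.6 + 3.7q = 57.0 - 4.4q → q* = 1.7778.
The Pigouvian tax equals MEC at q*: 4.3 + 1.3×1.7778 = 6.6111.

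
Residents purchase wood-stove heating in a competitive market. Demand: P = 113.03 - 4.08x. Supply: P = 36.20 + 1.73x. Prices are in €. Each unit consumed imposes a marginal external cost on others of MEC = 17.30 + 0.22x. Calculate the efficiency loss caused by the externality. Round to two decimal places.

DWL = €33.87

Market equilibrium (private): 36.20 + 1.73x = 113.03 - 4.08x → x_m = 13.2238.
Social marginal benefit = demand − MEC = 95.73 - 4.30x.
Set SMB = MC: 95.73 - 4.30x = 36.20 + 1.73x → x* = 9.8723.
Between x* and x_m the wedge MC − SMB runs linearly from 0 to MEC(x_m), so the loss is a triangle.
DWL = ½ × 3.3515 × 20.2092 = 33.8656.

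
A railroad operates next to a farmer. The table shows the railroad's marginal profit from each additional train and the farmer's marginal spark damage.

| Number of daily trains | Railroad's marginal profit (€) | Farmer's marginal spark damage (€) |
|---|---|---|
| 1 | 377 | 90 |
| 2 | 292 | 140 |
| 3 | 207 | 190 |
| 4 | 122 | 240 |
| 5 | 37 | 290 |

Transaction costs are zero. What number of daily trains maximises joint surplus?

Bargaining reaches the level where marginal profit last exceeds marginal spark damage.
That holds through level 3 (207 ≥ 190) but not at 4 (122 < 240).

3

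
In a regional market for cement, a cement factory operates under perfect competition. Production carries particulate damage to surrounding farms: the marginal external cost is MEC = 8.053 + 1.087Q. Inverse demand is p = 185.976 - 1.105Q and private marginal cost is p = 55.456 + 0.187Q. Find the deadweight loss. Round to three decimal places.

DWL = 2919.676

Market equilibrium (private): 55.456 + 0.187Q = 185.976 - 1.105Q → Q_m = 101.0217.
Social marginal cost = private MC + MEC = 63.509 + 1.274Q.
Set SMC = demand: 63.509 + 1.274Q = 185.976 - 1.105Q → Q* = 51.4784.
The welfare-loss triangle has base |Q_m − Q*| and height MEC(Q_m) (the vertical gap between SMC and demand is zero at Q* and MEC at Q_m).
DWL = ½ × 49.5433 × 117.8636 = 2919.6758.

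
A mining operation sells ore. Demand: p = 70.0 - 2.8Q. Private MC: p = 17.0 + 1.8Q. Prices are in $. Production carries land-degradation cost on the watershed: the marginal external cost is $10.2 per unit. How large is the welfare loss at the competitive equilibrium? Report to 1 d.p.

Market equilibrium (private): 17.0 + 1.8Q = 70.0 - 2.8Q → Q_m = 11.5217.
Social marginal cost = private MC + MEC = 27.2 + 1.8Q.
Set SMC = demand: 27.2 + 1.8Q = 70.0 - 2.8Q → Q* = 9.3043.
Height of the DWL triangle at Q_m is SMC(Q_m) − demand(Q_m) = MEC(Q_m) = 10.2000.
DWL = ½ × 2.2174 × 10.2000 = 11.3087.

DWL = $11.3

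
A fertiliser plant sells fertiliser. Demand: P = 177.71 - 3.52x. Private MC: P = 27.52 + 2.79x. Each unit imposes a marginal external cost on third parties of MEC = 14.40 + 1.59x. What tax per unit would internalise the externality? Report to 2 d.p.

tax = 41.73 per unit

Social marginal cost = private MC + MEC = 41.92 + 4.38x.
Set SMC = demand: 41.92 + 4.38x = 177.71 - 3.52x → x* = 17.1886.
The Pigouvian tax equals MEC at x*: 14.40 + 1.59×17.1886 = 41.7299.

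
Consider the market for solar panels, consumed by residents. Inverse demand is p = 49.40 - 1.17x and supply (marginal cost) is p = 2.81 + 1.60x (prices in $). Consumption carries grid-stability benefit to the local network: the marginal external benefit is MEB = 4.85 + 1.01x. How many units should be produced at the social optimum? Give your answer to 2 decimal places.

Social marginal benefit = demand + MEB = 54.25 - 0.16x.
Set SMB = MC: 54.25 - 0.16x = 2.81 + 1.60x → x* = 29.2273.

x* = 29.23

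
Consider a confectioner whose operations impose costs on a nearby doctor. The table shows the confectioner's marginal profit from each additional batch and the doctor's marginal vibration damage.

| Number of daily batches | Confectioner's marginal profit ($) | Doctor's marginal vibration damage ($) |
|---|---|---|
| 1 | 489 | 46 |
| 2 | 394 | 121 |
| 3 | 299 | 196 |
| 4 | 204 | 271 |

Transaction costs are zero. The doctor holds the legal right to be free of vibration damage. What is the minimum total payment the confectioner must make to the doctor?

$363

Efficient level: marginal profit ≥ marginal vibration damage through level 3, so k* = 3.
With the doctor holding the right, the confectioner must at least compensate total damage at k*: 46 + 121 + 196 = 363.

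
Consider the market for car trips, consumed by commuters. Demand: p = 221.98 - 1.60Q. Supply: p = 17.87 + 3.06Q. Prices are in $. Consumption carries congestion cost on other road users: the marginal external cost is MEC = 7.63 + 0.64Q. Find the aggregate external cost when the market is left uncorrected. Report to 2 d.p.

Market equilibrium (private): 17.87 + 3.06Q = 221.98 - 1.60Q → Q_m = 43.8004.
Total external cost = ∫₀^{Q_m} (7.63 + 0.64Q) dQ = 7.63×43.8004 + ½×0.64×43.8004² = 948.1091.

$948.11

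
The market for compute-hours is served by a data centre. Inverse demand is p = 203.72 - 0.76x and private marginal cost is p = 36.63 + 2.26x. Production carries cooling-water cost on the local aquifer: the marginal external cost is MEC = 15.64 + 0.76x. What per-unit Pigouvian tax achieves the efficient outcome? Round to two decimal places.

Social marginal cost = private MC + MEC = 52.27 + 3.02x.
Set SMC = demand: 52.27 + 3.02x = 203.72 - 0.76x → x* = 40.0661.
The Pigouvian tax equals MEC at x*: 15.64 + 0.76×40.0661 = 46.0902.

tax = 46.09 per unit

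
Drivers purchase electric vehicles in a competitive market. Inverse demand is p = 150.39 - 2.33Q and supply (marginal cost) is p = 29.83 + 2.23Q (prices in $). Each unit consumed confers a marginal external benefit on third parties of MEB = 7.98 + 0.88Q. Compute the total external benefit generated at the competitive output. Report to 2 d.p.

$518.54

Market equilibrium (private): 29.83 + 2.23Q = 150.39 - 2.33Q → Q_m = 26.4386.
Total external benefit = ∫₀^{Q_m} (7.98 + 0.88Q) dQ = 7.98×26.4386 + ½×0.88×26.4386² = 518.5398.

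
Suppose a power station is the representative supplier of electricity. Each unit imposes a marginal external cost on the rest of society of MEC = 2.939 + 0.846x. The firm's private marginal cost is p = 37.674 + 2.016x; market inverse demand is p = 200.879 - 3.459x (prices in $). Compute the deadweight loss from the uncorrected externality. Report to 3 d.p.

Market equilibrium (private): 37.674 + 2.016x = 200.879 - 3.459x → x_m = 29.8091.
Social marginal cost = private MC + MEC = 40.613 + 2.862x.
Set SMC = demand: 40.613 + 2.862x = 200.879 - 3.459x → x* = 25.3545.
Height of the DWL triangle at x_m is SMC(x_m) − demand(x_m) = MEC(x_m) = 28.1575.
DWL = ½ × 4.4546 × 28.1575 = 62.7152.

DWL = $62.715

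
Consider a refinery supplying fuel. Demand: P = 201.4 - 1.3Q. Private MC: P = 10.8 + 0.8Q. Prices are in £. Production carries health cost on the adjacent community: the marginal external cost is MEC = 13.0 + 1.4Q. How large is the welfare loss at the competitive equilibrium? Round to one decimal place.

DWL = £2802.7

Market equilibrium (private): 10.8 + 0.8Q = 201.4 - 1.3Q → Q_m = 90.7619.
Social marginal cost = private MC + MEC = 23.8 + 2.2Q.
Set SMC = demand: 23.8 + 2.2Q = 201.4 - 1.3Q → Q* = 50.7429.
The welfare-loss triangle has base |Q_m − Q*| and height MEC(Q_m) (the vertical gap between SMC and demand is zero at Q* and MEC at Q_m).
DWL = ½ × 40.0190 × 140.0667 = 2802.6646.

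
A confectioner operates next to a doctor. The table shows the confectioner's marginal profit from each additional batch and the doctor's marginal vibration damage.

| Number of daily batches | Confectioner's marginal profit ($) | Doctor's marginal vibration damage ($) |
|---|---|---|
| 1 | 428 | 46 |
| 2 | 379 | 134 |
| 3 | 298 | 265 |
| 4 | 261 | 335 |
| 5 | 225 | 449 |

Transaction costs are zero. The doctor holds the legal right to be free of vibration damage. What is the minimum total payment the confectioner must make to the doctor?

Efficient level: marginal profit ≥ marginal vibration damage through level 3, so k* = 3.
With the doctor holding the right, the confectioner must at least compensate total damage at k*: 46 + 134 + 265 = 445.

$445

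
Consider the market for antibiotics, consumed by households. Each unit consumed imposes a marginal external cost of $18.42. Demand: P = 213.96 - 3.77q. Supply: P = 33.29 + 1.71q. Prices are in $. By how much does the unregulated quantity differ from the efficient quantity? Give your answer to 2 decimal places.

3.36 units

Market equilibrium (private): 33.29 + 1.71q = 213.96 - 3.77q → q_m = 32.9690.
Social marginal benefit = demand − MEC = 195.54 - 3.77q.
Set SMB = MC: 195.54 - 3.77q = 33.29 + 1.71q → q* = 29.6077.
Gap = |32.9690 − 29.6077| = 3.3613.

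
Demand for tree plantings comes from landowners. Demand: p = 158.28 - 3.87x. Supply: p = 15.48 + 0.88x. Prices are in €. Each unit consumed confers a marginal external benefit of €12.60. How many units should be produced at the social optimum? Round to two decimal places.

Social marginal benefit = demand + MEB = 170.88 - 3.87x.
Set SMB = MC: 170.88 - 3.87x = 15.48 + 0.88x → x* = 32.7158.

x* = 32.72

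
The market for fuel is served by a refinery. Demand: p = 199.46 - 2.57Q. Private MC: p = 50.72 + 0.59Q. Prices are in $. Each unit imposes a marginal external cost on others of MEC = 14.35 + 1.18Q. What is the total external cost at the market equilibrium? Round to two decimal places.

Market equilibrium (private): 50.72 + 0.59Q = 199.46 - 2.57Q → Q_m = 47.0696.
Total external cost = ∫₀^{Q_m} (14.35 + 1.18Q) dQ = 14.35×47.0696 + ½×1.18×47.0696² = 1982.6216.

$1982.62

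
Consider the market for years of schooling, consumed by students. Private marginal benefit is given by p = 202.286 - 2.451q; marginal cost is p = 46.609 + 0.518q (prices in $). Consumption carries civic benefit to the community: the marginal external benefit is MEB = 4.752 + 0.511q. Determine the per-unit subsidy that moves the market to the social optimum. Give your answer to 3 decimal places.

Social marginal benefit = demand + MEB = 207.038 - 1.940q.
Set SMB = MC: 207.038 - 1.940q = 46.609 + 0.518q → q* = 65.2681.
The Pigouvian subsidy equals MEB at q*: 4.752 + 0.511×65.2681 = 38.1040.

subsidy = $38.104 per unit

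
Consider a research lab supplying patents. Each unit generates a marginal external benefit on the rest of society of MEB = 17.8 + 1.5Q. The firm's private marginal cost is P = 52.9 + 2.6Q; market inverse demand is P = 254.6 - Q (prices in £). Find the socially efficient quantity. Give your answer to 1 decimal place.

Q* = 104.5

Social marginal cost = private MC − MEB = 35.1 + 1.1Q.
Set SMC = demand: 35.1 + 1.1Q = 254.6 - Q → Q* = 104.5238.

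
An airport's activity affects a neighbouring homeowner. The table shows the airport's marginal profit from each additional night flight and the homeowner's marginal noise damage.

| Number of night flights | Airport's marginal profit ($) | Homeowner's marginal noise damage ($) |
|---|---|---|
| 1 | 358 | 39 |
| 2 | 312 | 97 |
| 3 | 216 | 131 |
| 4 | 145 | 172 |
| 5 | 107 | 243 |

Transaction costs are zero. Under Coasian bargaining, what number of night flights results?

Bargaining reaches the level where marginal profit last exceeds marginal noise damage.
That holds through level 3 (216 ≥ 131) but not at 4 (145 < 172).

3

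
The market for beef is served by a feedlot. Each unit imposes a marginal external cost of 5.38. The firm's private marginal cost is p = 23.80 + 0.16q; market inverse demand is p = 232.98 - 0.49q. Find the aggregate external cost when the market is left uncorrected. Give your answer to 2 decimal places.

1731.37

Market equilibrium (private): 23.80 + 0.16q = 232.98 - 0.49q → q_m = 321.8154.
Total external cost = MEC × q_m = 5.38 × 321.8154 = 1731.3669.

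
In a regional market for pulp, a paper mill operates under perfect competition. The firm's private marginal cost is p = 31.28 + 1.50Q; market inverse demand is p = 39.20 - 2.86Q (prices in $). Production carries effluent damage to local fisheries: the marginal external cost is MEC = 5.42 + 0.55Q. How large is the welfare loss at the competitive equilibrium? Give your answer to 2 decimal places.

DWL = $4.20

Market equilibrium (private): 31.28 + 1.50Q = 39.20 - 2.86Q → Q_m = 1.8165.
Social marginal cost = private MC + MEC = 36.70 + 2.05Q.
Set SMC = demand: 36.70 + 2.05Q = 39.20 - 2.86Q → Q* = 0.5092.
Between Q* and Q_m the wedge SMC − demand runs linearly from 0 to MEC(Q_m), so the loss is a triangle.
DWL = ½ × 1.3073 × 6.4191 = 4.1958.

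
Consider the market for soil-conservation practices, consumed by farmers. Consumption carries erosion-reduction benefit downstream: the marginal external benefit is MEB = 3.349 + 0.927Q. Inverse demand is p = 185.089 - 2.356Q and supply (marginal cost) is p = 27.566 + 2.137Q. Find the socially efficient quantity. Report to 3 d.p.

Q* = 45.113

Social marginal benefit = demand + MEB = 188.438 - 1.429Q.
Set SMB = MC: 188.438 - 1.429Q = 27.566 + 2.137Q → Q* = 45.1127.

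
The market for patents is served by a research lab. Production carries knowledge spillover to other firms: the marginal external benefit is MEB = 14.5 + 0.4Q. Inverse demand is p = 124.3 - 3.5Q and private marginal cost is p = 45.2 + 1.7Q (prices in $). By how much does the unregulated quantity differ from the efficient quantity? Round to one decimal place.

Market equilibrium (private): 45.2 + 1.7Q = 124.3 - 3.5Q → Q_m = 15.2115.
Social marginal cost = private MC − MEB = 30.7 + 1.3Q.
Set SMC = demand: 30.7 + 1.3Q = 124.3 - 3.5Q → Q* = 19.5000.
Gap = |15.2115 − 19.5000| = 4.2885.

4.3 units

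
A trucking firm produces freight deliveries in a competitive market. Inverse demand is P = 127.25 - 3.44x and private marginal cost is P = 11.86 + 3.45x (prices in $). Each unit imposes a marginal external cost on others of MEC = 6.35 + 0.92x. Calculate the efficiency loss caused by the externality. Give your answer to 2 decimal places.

DWL = $30.31

Market equilibrium (private): 11.86 + 3.45x = 127.25 - 3.44x → x_m = 16.7475.
Social marginal cost = private MC + MEC = 18.21 + 4.37x.
Set SMC = demand: 18.21 + 4.37x = 127.25 - 3.44x → x* = 13.9616.
The welfare-loss triangle has base |x_m − x*| and height MEC(x_m) (the vertical gap between SMC and demand is zero at x* and MEC at x_m).
DWL = ½ × 2.7859 × 21.7577 = 30.3074.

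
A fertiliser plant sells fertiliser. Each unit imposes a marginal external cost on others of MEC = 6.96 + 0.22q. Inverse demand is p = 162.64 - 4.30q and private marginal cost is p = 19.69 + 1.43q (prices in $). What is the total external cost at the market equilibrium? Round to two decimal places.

Market equilibrium (private): 19.69 + 1.43q = 162.64 - 4.30q → q_m = 24.9476.
Total external cost = ∫₀^{q_m} (6.96 + 0.22q) dq = 6.96×24.9476 + ½×0.22×24.9476² = 242.0974.

$242.10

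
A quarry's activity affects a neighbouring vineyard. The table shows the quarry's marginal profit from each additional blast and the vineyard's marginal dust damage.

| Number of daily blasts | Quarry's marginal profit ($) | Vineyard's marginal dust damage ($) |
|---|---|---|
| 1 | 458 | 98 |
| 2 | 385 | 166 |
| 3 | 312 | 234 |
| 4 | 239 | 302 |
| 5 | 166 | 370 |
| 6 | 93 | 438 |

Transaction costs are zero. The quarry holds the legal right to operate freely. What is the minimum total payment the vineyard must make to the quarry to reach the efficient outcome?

Left alone the quarry would choose level 6 (marginal profit stays positive).
Efficient level: k* = 3 (marginal profit ≥ marginal dust damage through 3).
The vineyard must at least cover the quarry's forgone profit from cutting 6→3: 239 + 166 + 93 = 498.

$498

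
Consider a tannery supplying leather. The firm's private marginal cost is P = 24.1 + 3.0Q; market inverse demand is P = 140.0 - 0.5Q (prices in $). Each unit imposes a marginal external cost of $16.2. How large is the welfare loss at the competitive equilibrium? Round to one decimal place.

Market equilibrium (private): 24.1 + 3.0Q = 140.0 - 0.5Q → Q_m = 33.1143.
Social marginal cost = private MC + MEC = 40.3 + 3.0Q.
Set SMC = demand: 40.3 + 3.0Q = 140.0 - 0.5Q → Q* = 28.4857.
The loss is the area between SMC and demand from Q* to Q_m; with linear curves that's a triangle of height MEC(Q_m).
DWL = ½ × 4.6286 × 16.2000 = 37.4917.

DWL = $37.5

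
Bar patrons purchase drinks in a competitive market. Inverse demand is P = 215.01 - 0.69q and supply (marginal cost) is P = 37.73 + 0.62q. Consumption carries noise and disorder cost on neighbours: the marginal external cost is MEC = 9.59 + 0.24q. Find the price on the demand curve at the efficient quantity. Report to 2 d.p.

Social marginal benefit = demand − MEC = 205.42 - 0.93q.
Set SMB = MC: 205.42 - 0.93q = 37.73 + 0.62q → q* = 108.1871.
Consumer price on the demand curve at q*: 215.01 − 0.69×108.1871 = 140.3609.

P = 140.36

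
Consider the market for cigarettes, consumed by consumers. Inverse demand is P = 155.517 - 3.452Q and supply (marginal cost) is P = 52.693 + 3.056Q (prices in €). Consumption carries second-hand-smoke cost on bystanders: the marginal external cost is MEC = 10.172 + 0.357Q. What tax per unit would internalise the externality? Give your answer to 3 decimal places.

Social marginal benefit = demand − MEC = 145.345 - 3.809Q.
Set SMB = MC: 145.345 - 3.809Q = 52.693 + 3.056Q → Q* = 13.4963.
The Pigouvian tax equals MEC at Q*: 10.172 + 0.357×13.4963 = 14.9902.

tax = €14.990 per unit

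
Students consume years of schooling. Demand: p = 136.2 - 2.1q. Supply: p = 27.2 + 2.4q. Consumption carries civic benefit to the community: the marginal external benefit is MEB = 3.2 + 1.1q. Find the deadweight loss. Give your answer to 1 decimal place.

DWL = 131.0

Market equilibrium (private): 27.2 + 2.4q = 136.2 - 2.1q → q_m = 24.2222.
Social marginal benefit = demand + MEB = 139.4 - q.
Set SMB = MC: 139.4 - q = 27.2 + 2.4q → q* = 33.0000.
The welfare-loss triangle has base |q_m − q*| and height MEB(q_m) (the vertical gap between SMB and MC is zero at q* and MEB at q_m).
DWL = ½ × 8.7778 × 29.8444 = 130.9841.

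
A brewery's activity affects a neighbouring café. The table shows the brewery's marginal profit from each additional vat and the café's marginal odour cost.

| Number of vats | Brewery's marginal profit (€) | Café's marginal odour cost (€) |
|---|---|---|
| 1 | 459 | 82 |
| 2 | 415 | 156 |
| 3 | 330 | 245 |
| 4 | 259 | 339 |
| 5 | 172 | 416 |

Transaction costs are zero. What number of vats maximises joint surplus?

Bargaining reaches the level where marginal profit last exceeds marginal odour cost.
That holds through level 3 (330 ≥ 245) but not at 4 (259 < 339).

3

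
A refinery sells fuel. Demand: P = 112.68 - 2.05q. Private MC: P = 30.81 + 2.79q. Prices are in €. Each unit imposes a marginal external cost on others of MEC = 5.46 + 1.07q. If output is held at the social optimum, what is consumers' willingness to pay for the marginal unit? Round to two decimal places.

Social marginal cost = private MC + MEC = 36.27 + 3.86q.
Set SMC = demand: 36.27 + 3.86q = 112.68 - 2.05q → q* = 12.9289.
Consumer price on the demand curve at q*: 112.68 − 2.05×12.9289 = 86.1758.

P = €86.18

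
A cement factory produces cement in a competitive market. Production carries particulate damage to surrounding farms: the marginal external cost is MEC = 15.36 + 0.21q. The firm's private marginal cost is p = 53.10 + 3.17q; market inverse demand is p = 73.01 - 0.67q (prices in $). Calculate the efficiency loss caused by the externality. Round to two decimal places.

Market equilibrium (private): 53.10 + 3.17q = 73.01 - 0.67q → q_m = 5.1849.
Social marginal cost = private MC + MEC = 68.46 + 3.38q.
Set SMC = demand: 68.46 + 3.38q = 73.01 - 0.67q → q* = 1.1235.
Height of the DWL triangle at q_m is SMC(q_m) − demand(q_m) = MEC(q_m) = 16.4488.
DWL = ½ × 4.0614 × 16.4488 = 33.4026.

DWL = $33.40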